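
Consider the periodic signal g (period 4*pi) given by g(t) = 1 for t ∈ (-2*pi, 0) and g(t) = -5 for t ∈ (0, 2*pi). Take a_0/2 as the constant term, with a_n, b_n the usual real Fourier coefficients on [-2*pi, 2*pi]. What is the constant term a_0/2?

a_0 = (1/(2*pi)) ∫_{-2*pi}^{2*pi} g(t) dt = (1/(2*pi)) · (-8*pi) = -4.
So the constant term a_0/2 = -2.

-2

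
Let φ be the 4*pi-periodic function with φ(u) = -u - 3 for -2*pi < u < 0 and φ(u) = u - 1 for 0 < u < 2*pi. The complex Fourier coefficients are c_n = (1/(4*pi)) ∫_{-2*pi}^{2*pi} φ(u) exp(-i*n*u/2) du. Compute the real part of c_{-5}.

-4/(25*pi)

Since φ is real-valued, Re(c_{-5}) = (1/(4*pi)) ∫_{-2*pi}^{2*pi} φ(u) cos(-5*u/2) du = a_{5}/2.
Split the integral at the breakpoints.
Integrating by parts (boundary term plus one more integral), an antiderivative of (-u - 3) cos(-5*u/2) is -2*u*sin(5*u/2)/5 - 6*sin(5*u/2)/5 - 4*cos(5*u/2)/25; evaluating from -2*pi to 0: ∫_{-2*pi}^{0} (-u - 3) cos(-5*u/2) du = (-4/25) - (4/25) = -8/25.
Integrating by parts (boundary term plus one more integral), an antiderivative of (u - 1) cos(-5*u/2) is 2*u*sin(5*u/2)/5 - 2*sin(5*u/2)/5 + 4*cos(5*u/2)/25; evaluating from 0 to 2*pi: ∫_{0}^{2*pi} (u - 1) cos(-5*u/2) du = (-4/25) - (4/25) = -8/25.
So ∫_{-2*pi}^{2*pi} φ(u) cos(-5*u/2) du = -16/25.
Hence Re(c_{-5}) = (1/(4*pi))·(-16/25) = -4/(25*pi).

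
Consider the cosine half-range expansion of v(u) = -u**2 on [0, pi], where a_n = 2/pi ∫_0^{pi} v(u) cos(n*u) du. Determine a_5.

a_5 = 2/pi ∫_0^{pi} (-u**2) cos(5*u) du.
Integrating by parts twice (tabular method), an antiderivative of (-u**2) cos(5*u) is -u**2*sin(5*u)/5 - 2*u*cos(5*u)/25 + 2*sin(5*u)/125; evaluating from 0 to pi: ∫_{0}^{pi} (-u**2) cos(5*u) du = (2*pi/25) - (0) = 2*pi/25.
Hence a_5 = (2/pi)·(2*pi/25) = 4/25.

4/25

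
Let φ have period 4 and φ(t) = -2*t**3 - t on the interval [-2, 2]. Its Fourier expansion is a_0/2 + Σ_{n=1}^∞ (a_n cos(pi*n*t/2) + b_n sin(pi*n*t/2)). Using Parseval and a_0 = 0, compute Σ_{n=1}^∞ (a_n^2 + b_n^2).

10648/105

Parseval: a_0^2/2 + Σ_{n≥1} (a_n^2+b_n^2) = 1/2 ∫_{-2}^{2} φ(t)^2 dt = 10648/105.
Subtract a_0^2/2 = 0: Σ (a_n^2+b_n^2) = 10648/105.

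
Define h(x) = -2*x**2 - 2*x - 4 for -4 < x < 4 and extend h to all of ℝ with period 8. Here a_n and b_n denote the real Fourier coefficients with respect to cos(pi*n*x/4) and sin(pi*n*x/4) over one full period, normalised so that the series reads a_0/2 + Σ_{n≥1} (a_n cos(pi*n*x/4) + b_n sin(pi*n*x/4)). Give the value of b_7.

-16/(7*pi)

b_7 = 1/4 ∫_{-4}^{4} h(x) sin(7*pi*x/4) dx.
Integrating by parts twice (tabular method), an antiderivative of (-2*x**2 - 2*x - 4) sin(7*pi*x/4) is 8*x**2*cos(7*pi*x/4)/(7*pi) - 64*x*sin(7*pi*x/4)/(49*pi**2) + 8*x*cos(7*pi*x/4)/(7*pi) - 32*sin(7*pi*x/4)/(49*pi**2) - 256*cos(7*pi*x/4)/(343*pi**3) + 16*cos(7*pi*x/4)/(7*pi); evaluating from -4 to 4: ∫_{-4}^{4} (-2*x**2 - 2*x - 4) sin(7*pi*x/4) dx = (16*(16 - 539*pi**2)/(343*pi**3)) - (-16/pi + 256/(343*pi**3)) = -64/(7*pi).
Hence b_7 = (1/4)·(-64/(7*pi)) = -16/(7*pi).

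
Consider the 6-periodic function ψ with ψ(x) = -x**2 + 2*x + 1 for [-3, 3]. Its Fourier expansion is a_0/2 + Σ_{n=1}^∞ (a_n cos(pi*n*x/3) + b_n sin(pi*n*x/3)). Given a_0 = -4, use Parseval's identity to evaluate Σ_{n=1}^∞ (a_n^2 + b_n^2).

192/5

Parseval: a_0^2/2 + Σ_{n≥1} (a_n^2+b_n^2) = 1/3 ∫_{-3}^{3} ψ(x)^2 dx = 232/5.
Subtract a_0^2/2 = 8: Σ (a_n^2+b_n^2) = 192/5.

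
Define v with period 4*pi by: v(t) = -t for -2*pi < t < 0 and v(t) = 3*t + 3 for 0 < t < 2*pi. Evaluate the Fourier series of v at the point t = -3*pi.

3 + 3*pi

t = -3*pi differs from t = pi by -1 full period(s), and the series is 4*pi-periodic.
v is continuous at t = pi with value 3 + 3*pi, so the series converges to 3 + 3*pi there.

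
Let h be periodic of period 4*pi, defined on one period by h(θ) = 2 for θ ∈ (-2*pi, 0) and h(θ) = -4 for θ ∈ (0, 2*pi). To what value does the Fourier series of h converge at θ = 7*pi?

θ = 7*pi differs from θ = -pi by 2 full period(s), and the series is 4*pi-periodic.
h is continuous at θ = -pi with value 2, so the series converges to 2 there.

2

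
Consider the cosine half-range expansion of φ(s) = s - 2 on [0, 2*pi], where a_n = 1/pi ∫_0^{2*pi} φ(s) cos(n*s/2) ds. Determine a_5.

a_5 = 1/pi ∫_0^{2*pi} (s - 2) cos(5*s/2) ds.
Integrating by parts (boundary term plus one more integral), an antiderivative of (s - 2) cos(5*s/2) is 2*s*sin(5*s/2)/5 - 4*sin(5*s/2)/5 + 4*cos(5*s/2)/25; evaluating from 0 to 2*pi: ∫_{0}^{2*pi} (s - 2) cos(5*s/2) ds = (-4/25) - (4/25) = -8/25.
Hence a_5 = (1/pi)·(-8/25) = -8/(25*pi).

-8/(25*pi)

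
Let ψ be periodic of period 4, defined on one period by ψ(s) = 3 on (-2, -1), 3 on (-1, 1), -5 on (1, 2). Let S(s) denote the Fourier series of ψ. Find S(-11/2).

3

s = -11/2 differs from s = -3/2 by -1 full period(s), and the series is 4-periodic.
ψ is continuous at s = -3/2 with value 3, so the series converges to 3 there.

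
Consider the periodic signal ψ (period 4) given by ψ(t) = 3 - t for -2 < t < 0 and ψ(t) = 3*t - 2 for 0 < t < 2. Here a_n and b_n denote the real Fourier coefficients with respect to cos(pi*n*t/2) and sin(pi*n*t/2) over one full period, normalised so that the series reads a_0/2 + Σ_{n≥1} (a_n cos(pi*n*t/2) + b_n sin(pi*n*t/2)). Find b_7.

-6/(7*pi)

b_7 = 1/2 ∫_{-2}^{2} ψ(t) sin(7*pi*t/2) dt.
Split the integral at the breakpoints.
Integrating by parts (boundary term plus one more integral), an antiderivative of (3 - t) sin(7*pi*t/2) is 2*t*cos(7*pi*t/2)/(7*pi) - 4*sin(7*pi*t/2)/(49*pi**2) - 6*cos(7*pi*t/2)/(7*pi); evaluating from -2 to 0: ∫_{-2}^{0} (3 - t) sin(7*pi*t/2) dt = (-6/(7*pi)) - (10/(7*pi)) = -16/(7*pi).
Integrating by parts (boundary term plus one more integral), an antiderivative of (3*t - 2) sin(7*pi*t/2) is -6*t*cos(7*pi*t/2)/(7*pi) + 12*sin(7*pi*t/2)/(49*pi**2) + 4*cos(7*pi*t/2)/(7*pi); evaluating from 0 to 2: ∫_{0}^{2} (3*t - 2) sin(7*pi*t/2) dt = (8/(7*pi)) - (4/(7*pi)) = 4/(7*pi).
Summing the pieces and multiplying by (1/2) gives b_7 = -6/(7*pi).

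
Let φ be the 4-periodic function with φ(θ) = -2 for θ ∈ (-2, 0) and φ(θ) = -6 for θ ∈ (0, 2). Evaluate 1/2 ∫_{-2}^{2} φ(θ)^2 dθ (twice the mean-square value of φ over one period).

1/2 ∫_{-2}^{2} φ(θ)^2 dθ = 1/2 · (80) = 40.

40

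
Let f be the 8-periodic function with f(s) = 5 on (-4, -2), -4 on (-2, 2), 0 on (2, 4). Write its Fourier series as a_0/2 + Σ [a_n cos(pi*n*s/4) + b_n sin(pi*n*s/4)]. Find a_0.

a_0 = 1/4 ∫_{-4}^{4} f(s) ds = 1/4 · (-6) = -3/2.

-3/2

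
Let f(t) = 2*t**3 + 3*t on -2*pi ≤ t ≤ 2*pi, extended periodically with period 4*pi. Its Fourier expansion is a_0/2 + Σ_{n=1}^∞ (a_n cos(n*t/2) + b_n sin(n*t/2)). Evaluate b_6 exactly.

b_6 = (1/(2*pi)) ∫_{-2*pi}^{2*pi} f(t) sin(3*t) dt.
f is odd and sin(3*t) is odd, so the integrand is even and b_6 = 1/pi ∫_0^{2*pi} f(t) sin(3*t) dt.
Integrating by parts three times (tabular method), an antiderivative of (2*t**3 + 3*t) sin(3*t) is -2*t**3*cos(3*t)/3 + 2*t**2*sin(3*t)/3 - 5*t*cos(3*t)/9 + 5*sin(3*t)/27; evaluating from 0 to 2*pi: ∫_{0}^{2*pi} (2*t**3 + 3*t) sin(3*t) dt = (-2*pi*(5 + 24*pi**2)/9) - (0) = -2*pi*(5 + 24*pi**2)/9.
Hence b_6 = (1/pi)·(-2*pi*(5 + 24*pi**2)/9) = -16*pi**2/3 - 10/9.

-16*pi**2/3 - 10/9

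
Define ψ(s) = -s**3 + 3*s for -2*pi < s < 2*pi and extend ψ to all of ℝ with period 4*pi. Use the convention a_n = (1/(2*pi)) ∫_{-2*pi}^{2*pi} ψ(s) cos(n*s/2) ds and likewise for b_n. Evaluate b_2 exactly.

b_2 = (1/(2*pi)) ∫_{-2*pi}^{2*pi} ψ(s) sin(s) ds.
ψ is odd and sin(s) is odd, so the integrand is even and b_2 = 1/pi ∫_0^{2*pi} ψ(s) sin(s) ds.
Integrating by parts three times (tabular method), an antiderivative of (-s**3 + 3*s) sin(s) is s**3*cos(s) - 3*s**2*sin(s) - 9*s*cos(s) + 9*sin(s); evaluating from 0 to 2*pi: ∫_{0}^{2*pi} (-s**3 + 3*s) sin(s) ds = (-18*pi + 8*pi**3) - (0) = -18*pi + 8*pi**3.
Hence b_2 = (1/pi)·(-18*pi + 8*pi**3) = -18 + 8*pi**2.

-18 + 8*pi**2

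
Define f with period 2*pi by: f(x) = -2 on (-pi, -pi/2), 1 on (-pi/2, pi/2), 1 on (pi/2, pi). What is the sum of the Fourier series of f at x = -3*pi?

x = -3*pi differs from x = -pi by -1 full period(s), and the series is 2*pi-periodic.
At x = -pi the one-sided limits are f(-pi^-) = 1 and f(-pi^+) = -2.
By Dirichlet's theorem the series converges to their average, [(1) + (-2)]/2 = -1/2.

-1/2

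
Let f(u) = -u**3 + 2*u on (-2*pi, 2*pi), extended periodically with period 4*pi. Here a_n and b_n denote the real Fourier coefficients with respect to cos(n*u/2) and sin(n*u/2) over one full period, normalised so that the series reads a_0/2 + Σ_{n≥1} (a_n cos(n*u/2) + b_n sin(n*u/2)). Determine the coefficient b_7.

b_7 = (1/(2*pi)) ∫_{-2*pi}^{2*pi} f(u) sin(7*u/2) du.
f is odd and sin(7*u/2) is odd, so the integrand is even and b_7 = 1/pi ∫_0^{2*pi} f(u) sin(7*u/2) du.
Integrating by parts three times (tabular method), an antiderivative of (-u**3 + 2*u) sin(7*u/2) is 2*u**3*cos(7*u/2)/7 - 12*u**2*sin(7*u/2)/49 - 244*u*cos(7*u/2)/343 + 488*sin(7*u/2)/2401; evaluating from 0 to 2*pi: ∫_{0}^{2*pi} (-u**3 + 2*u) sin(7*u/2) du = (8*pi*(61 - 98*pi**2)/343) - (0) = 8*pi*(61 - 98*pi**2)/343.
Hence b_7 = (1/pi)·(8*pi*(61 - 98*pi**2)/343) = 488/343 - 16*pi**2/7.

488/343 - 16*pi**2/7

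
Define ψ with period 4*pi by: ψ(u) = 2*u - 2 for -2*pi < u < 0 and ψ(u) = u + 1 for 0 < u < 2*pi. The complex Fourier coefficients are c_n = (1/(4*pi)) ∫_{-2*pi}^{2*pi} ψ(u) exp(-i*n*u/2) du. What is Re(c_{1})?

Since ψ is real-valued, Re(c_{1}) = (1/(4*pi)) ∫_{-2*pi}^{2*pi} ψ(u) cos(u/2) du = a_{1}/2.
Split the integral at the breakpoints.
Integrating by parts (boundary term plus one more integral), an antiderivative of (2*u - 2) cos(u/2) is 4*u*sin(u/2) - 4*sin(u/2) + 8*cos(u/2); evaluating from -2*pi to 0: ∫_{-2*pi}^{0} (2*u - 2) cos(u/2) du = (8) - (-8) = 16.
Integrating by parts (boundary term plus one more integral), an antiderivative of (u + 1) cos(u/2) is 2*u*sin(u/2) + 2*sin(u/2) + 4*cos(u/2); evaluating from 0 to 2*pi: ∫_{0}^{2*pi} (u + 1) cos(u/2) du = (-4) - (4) = -8.
So ∫_{-2*pi}^{2*pi} ψ(u) cos(u/2) du = 8.
Hence Re(c_{1}) = (1/(4*pi))·(8) = 2/pi.

2/pi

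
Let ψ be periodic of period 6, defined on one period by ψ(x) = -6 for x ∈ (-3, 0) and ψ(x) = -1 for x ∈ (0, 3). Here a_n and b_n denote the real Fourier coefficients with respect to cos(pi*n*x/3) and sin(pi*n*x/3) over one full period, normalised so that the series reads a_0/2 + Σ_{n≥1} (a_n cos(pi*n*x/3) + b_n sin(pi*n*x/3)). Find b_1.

10/pi

b_1 = 1/3 ∫_{-3}^{3} ψ(x) sin(pi*x/3) dx.
Split the integral at the breakpoints.
Directly, an antiderivative of (-6) sin(pi*x/3) is 18*cos(pi*x/3)/pi; evaluating from -3 to 0: ∫_{-3}^{0} (-6) sin(pi*x/3) dx = (18/pi) - (-18/pi) = 36/pi.
Directly, an antiderivative of (-1) sin(pi*x/3) is 3*cos(pi*x/3)/pi; evaluating from 0 to 3: ∫_{0}^{3} (-1) sin(pi*x/3) dx = (-3/pi) - (3/pi) = -6/pi.
Summing the pieces and multiplying by (1/3) gives b_1 = 10/pi.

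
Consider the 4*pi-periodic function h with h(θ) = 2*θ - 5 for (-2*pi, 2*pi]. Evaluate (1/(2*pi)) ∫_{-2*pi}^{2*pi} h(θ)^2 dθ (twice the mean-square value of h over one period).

50 + 32*pi**2/3

(1/(2*pi)) ∫_{-2*pi}^{2*pi} h(θ)^2 dθ = (1/(2*pi)) · (100*pi + 64*pi**3/3) = 50 + 32*pi**2/3.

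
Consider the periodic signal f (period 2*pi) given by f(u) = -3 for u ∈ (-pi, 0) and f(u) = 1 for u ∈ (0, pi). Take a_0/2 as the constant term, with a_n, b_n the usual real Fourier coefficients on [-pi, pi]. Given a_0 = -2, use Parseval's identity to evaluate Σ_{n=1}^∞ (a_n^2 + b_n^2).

8

Parseval: a_0^2/2 + Σ_{n≥1} (a_n^2+b_n^2) = 1/pi ∫_{-pi}^{pi} f(u)^2 du = 10.
Subtract a_0^2/2 = 2: Σ (a_n^2+b_n^2) = 8.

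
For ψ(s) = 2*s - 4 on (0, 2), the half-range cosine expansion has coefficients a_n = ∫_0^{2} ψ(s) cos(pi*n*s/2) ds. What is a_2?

0

a_2 = ∫_0^{2} (2*s - 4) cos(pi*s) ds.
Integrating by parts (boundary term plus one more integral), an antiderivative of (2*s - 4) cos(pi*s) is 2*s*sin(pi*s)/pi - 4*sin(pi*s)/pi + 2*cos(pi*s)/pi**2; evaluating from 0 to 2: ∫_{0}^{2} (2*s - 4) cos(pi*s) ds = (2/pi**2) - (2/pi**2) = 0.
Hence a_2 = 0.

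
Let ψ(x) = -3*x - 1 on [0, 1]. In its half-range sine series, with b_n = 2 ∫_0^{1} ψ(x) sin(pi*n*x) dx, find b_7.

-10/(7*pi)

b_7 = 2 ∫_0^{1} (-3*x - 1) sin(7*pi*x) dx.
Integrating by parts (boundary term plus one more integral), an antiderivative of (-3*x - 1) sin(7*pi*x) is 3*x*cos(7*pi*x)/(7*pi) - 3*sin(7*pi*x)/(49*pi**2) + cos(7*pi*x)/(7*pi); evaluating from 0 to 1: ∫_{0}^{1} (-3*x - 1) sin(7*pi*x) dx = (-4/(7*pi)) - (1/(7*pi)) = -5/(7*pi).
Hence b_7 = 2·(-5/(7*pi)) = -10/(7*pi).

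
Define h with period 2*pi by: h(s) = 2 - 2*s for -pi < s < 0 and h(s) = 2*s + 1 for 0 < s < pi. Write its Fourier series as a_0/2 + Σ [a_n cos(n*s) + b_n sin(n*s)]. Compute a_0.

3 + 2*pi

a_0 = 1/pi ∫_{-pi}^{pi} h(s) ds = 1/pi · (pi*(3 + 2*pi)) = 3 + 2*pi.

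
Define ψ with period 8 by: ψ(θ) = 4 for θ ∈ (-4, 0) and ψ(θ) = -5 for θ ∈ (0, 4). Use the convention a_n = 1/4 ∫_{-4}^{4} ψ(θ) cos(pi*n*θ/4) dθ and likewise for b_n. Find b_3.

-6/pi

b_3 = 1/4 ∫_{-4}^{4} ψ(θ) sin(3*pi*θ/4) dθ.
Split the integral at the breakpoints.
Directly, an antiderivative of (4) sin(3*pi*θ/4) is -16*cos(3*pi*θ/4)/(3*pi); evaluating from -4 to 0: ∫_{-4}^{0} (4) sin(3*pi*θ/4) dθ = (-16/(3*pi)) - (16/(3*pi)) = -32/(3*pi).
Directly, an antiderivative of (-5) sin(3*pi*θ/4) is 20*cos(3*pi*θ/4)/(3*pi); evaluating from 0 to 4: ∫_{0}^{4} (-5) sin(3*pi*θ/4) dθ = (-20/(3*pi)) - (20/(3*pi)) = -40/(3*pi).
Summing the pieces and multiplying by (1/4) gives b_3 = -6/pi.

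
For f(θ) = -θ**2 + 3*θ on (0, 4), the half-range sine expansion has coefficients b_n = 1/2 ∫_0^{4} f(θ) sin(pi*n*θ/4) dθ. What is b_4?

b_4 = 1/2 ∫_0^{4} (-θ**2 + 3*θ) sin(pi*θ) dθ.
Integrating by parts twice (tabular method), an antiderivative of (-θ**2 + 3*θ) sin(pi*θ) is θ**2*cos(pi*θ)/pi - 2*θ*sin(pi*θ)/pi**2 - 3*θ*cos(pi*θ)/pi + 3*sin(pi*θ)/pi**2 - 2*cos(pi*θ)/pi**3; evaluating from 0 to 4: ∫_{0}^{4} (-θ**2 + 3*θ) sin(pi*θ) dθ = (-2/pi**3 + 4/pi) - (-2/pi**3) = 4/pi.
Hence b_4 = (1/2)·(4/pi) = 2/pi.

2/pi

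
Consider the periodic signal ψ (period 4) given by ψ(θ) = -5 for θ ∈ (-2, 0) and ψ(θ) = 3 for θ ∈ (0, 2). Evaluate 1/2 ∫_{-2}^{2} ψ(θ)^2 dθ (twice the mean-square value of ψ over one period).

1/2 ∫_{-2}^{2} ψ(θ)^2 dθ = 1/2 · (68) = 34.

34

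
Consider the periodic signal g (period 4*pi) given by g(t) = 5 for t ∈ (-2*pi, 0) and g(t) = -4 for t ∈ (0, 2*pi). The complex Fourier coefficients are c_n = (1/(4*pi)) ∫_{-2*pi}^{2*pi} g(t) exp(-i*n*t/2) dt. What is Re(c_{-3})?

Since g is real-valued, Re(c_{-3}) = (1/(4*pi)) ∫_{-2*pi}^{2*pi} g(t) cos(-3*t/2) dt = a_{3}/2.
Split the integral at the breakpoints.
Directly, an antiderivative of (5) cos(-3*t/2) is 10*sin(3*t/2)/3; evaluating from -2*pi to 0: ∫_{-2*pi}^{0} (5) cos(-3*t/2) dt = (0) - (0) = 0.
Directly, an antiderivative of (-4) cos(-3*t/2) is -8*sin(3*t/2)/3; evaluating from 0 to 2*pi: ∫_{0}^{2*pi} (-4) cos(-3*t/2) dt = (0) - (0) = 0.
So ∫_{-2*pi}^{2*pi} g(t) cos(-3*t/2) dt = 0.
Hence Re(c_{-3}) = (1/(4*pi))·(0) = 0.

0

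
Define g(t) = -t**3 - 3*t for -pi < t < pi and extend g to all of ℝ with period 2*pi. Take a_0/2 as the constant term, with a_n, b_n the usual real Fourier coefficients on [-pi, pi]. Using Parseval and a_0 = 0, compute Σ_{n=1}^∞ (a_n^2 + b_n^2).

2*pi**2*(105 + 42*pi**2 + 5*pi**4)/35

Parseval: a_0^2/2 + Σ_{n≥1} (a_n^2+b_n^2) = 1/pi ∫_{-pi}^{pi} g(t)^2 dt = 2*pi**2*(105 + 42*pi**2 + 5*pi**4)/35.
Subtract a_0^2/2 = 0: Σ (a_n^2+b_n^2) = 2*pi**2*(105 + 42*pi**2 + 5*pi**4)/35.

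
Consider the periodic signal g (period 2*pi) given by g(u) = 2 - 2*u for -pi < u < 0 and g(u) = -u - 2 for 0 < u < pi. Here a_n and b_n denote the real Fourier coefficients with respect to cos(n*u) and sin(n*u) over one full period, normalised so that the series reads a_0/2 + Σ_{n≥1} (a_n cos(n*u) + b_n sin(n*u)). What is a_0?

a_0 = 1/pi ∫_{-pi}^{pi} g(u) du = 1/pi · (pi**2/2) = pi/2.

pi/2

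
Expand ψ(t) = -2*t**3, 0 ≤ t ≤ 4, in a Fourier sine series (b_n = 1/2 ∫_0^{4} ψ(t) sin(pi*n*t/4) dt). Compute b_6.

b_6 = 1/2 ∫_0^{4} (-2*t**3) sin(3*pi*t/2) dt.
Integrating by parts three times (tabular method), an antiderivative of (-2*t**3) sin(3*pi*t/2) is 4*t**3*cos(3*pi*t/2)/(3*pi) - 8*t**2*sin(3*pi*t/2)/(3*pi**2) - 32*t*cos(3*pi*t/2)/(9*pi**3) + 64*sin(3*pi*t/2)/(27*pi**4); evaluating from 0 to 4: ∫_{0}^{4} (-2*t**3) sin(3*pi*t/2) dt = (128*(-1 + 6*pi**2)/(9*pi**3)) - (0) = 128*(-1 + 6*pi**2)/(9*pi**3).
Hence b_6 = (1/2)·(128*(-1 + 6*pi**2)/(9*pi**3)) = 64*(-1 + 6*pi**2)/(9*pi**3).

64*(-1 + 6*pi**2)/(9*pi**3)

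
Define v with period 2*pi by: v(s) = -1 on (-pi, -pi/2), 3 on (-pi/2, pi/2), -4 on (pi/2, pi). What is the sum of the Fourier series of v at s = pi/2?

At s = pi/2 the one-sided limits are v(pi/2^-) = 3 and v(pi/2^+) = -4.
By Dirichlet's theorem the series converges to their average, [(3) + (-4)]/2 = -1/2.

-1/2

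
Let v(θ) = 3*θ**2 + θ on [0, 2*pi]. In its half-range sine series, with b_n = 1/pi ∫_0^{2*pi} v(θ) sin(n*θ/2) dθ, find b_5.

b_5 = 1/pi ∫_0^{2*pi} (3*θ**2 + θ) sin(5*θ/2) dθ.
Integrating by parts twice (tabular method), an antiderivative of (3*θ**2 + θ) sin(5*θ/2) is -6*θ**2*cos(5*θ/2)/5 + 24*θ*sin(5*θ/2)/25 - 2*θ*cos(5*θ/2)/5 + 4*sin(5*θ/2)/25 + 48*cos(5*θ/2)/125; evaluating from 0 to 2*pi: ∫_{0}^{2*pi} (3*θ**2 + θ) sin(5*θ/2) dθ = (-48/125 + 4*pi/5 + 24*pi**2/5) - (48/125) = -96/125 + 4*pi/5 + 24*pi**2/5.
Hence b_5 = (1/pi)·(-96/125 + 4*pi/5 + 24*pi**2/5) = 4*(-24 + 25*pi + 150*pi**2)/(125*pi).

4*(-24 + 25*pi + 150*pi**2)/(125*pi)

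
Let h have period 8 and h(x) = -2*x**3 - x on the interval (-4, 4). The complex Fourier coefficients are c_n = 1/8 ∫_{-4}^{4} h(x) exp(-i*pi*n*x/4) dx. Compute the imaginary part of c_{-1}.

-132/pi + 768/pi**3

Since h is real-valued, Im(c_{-1}) = -1/8 ∫_{-4}^{4} h(x) sin(-pi*x/4) dx = b_{1}/2.
h is odd and sin(-pi*x/4) is odd, so the integrand is even: ∫_{-4}^{4} h(x) sin(-pi*x/4) dx = 2∫_0^{4} h(x) sin(-pi*x/4) dx.
Integrating by parts three times (tabular method), an antiderivative of (-2*x**3 - x) sin(-pi*x/4) is -8*x**3*cos(pi*x/4)/pi + 96*x**2*sin(pi*x/4)/pi**2 - 4*x*cos(pi*x/4)/pi + 768*x*cos(pi*x/4)/pi**3 - 3072*sin(pi*x/4)/pi**4 + 16*sin(pi*x/4)/pi**2; evaluating from 0 to 4: ∫_{0}^{4} (-2*x**3 - x) sin(-pi*x/4) dx = (-3072/pi**3 + 528/pi) - (0) = -3072/pi**3 + 528/pi.
So ∫_{-4}^{4} h(x) sin(-pi*x/4) dx = -6144/pi**3 + 1056/pi.
Hence Im(c_{-1}) = (-1/8)·(-6144/pi**3 + 1056/pi) = -132/pi + 768/pi**3.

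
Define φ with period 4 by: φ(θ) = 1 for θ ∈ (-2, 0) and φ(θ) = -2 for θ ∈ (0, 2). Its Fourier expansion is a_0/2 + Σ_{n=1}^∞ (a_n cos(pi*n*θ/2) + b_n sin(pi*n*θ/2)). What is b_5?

b_5 = 1/2 ∫_{-2}^{2} φ(θ) sin(5*pi*θ/2) dθ.
Split the integral at the breakpoints.
Directly, an antiderivative of (1) sin(5*pi*θ/2) is -2*cos(5*pi*θ/2)/(5*pi); evaluating from -2 to 0: ∫_{-2}^{0} (1) sin(5*pi*θ/2) dθ = (-2/(5*pi)) - (2/(5*pi)) = -4/(5*pi).
Directly, an antiderivative of (-2) sin(5*pi*θ/2) is 4*cos(5*pi*θ/2)/(5*pi); evaluating from 0 to 2: ∫_{0}^{2} (-2) sin(5*pi*θ/2) dθ = (-4/(5*pi)) - (4/(5*pi)) = -8/(5*pi).
Summing the pieces and multiplying by (1/2) gives b_5 = -6/(5*pi).

-6/(5*pi)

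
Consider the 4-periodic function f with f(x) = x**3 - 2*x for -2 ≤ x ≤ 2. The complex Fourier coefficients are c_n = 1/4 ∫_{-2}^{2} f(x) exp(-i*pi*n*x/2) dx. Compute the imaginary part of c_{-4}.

Since f is real-valued, Im(c_{-4}) = -1/4 ∫_{-2}^{2} f(x) sin(-2*pi*x) dx = b_{4}/2.
f is odd and sin(-2*pi*x) is odd, so the integrand is even: ∫_{-2}^{2} f(x) sin(-2*pi*x) dx = 2∫_0^{2} f(x) sin(-2*pi*x) dx.
Integrating by parts three times (tabular method), an antiderivative of (x**3 - 2*x) sin(-2*pi*x) is x**3*cos(2*pi*x)/(2*pi) - 3*x**2*sin(2*pi*x)/(4*pi**2) - x*cos(2*pi*x)/pi - 3*x*cos(2*pi*x)/(4*pi**3) + 3*sin(2*pi*x)/(8*pi**4) + sin(2*pi*x)/(2*pi**2); evaluating from 0 to 2: ∫_{0}^{2} (x**3 - 2*x) sin(-2*pi*x) dx = (-3/(2*pi**3) + 2/pi) - (0) = -3/(2*pi**3) + 2/pi.
So ∫_{-2}^{2} f(x) sin(-2*pi*x) dx = -3/pi**3 + 4/pi.
Hence Im(c_{-4}) = (-1/4)·(-3/pi**3 + 4/pi) = (3/4 - pi**2)/pi**3.

(3/4 - pi**2)/pi**3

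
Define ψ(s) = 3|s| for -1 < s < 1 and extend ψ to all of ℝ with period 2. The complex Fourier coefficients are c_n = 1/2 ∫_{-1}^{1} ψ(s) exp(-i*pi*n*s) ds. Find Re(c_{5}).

Since ψ is real-valued, Re(c_{5}) = 1/2 ∫_{-1}^{1} ψ(s) cos(5*pi*s) ds = a_{5}/2.
ψ is even and cos(5*pi*s) is even, so the integrand is even: ∫_{-1}^{1} ψ(s) cos(5*pi*s) ds = 2∫_0^{1} ψ(s) cos(5*pi*s) ds.
Integrating by parts (boundary term plus one more integral), an antiderivative of (3*s) cos(5*pi*s) is 3*s*sin(5*pi*s)/(5*pi) + 3*cos(5*pi*s)/(25*pi**2); evaluating from 0 to 1: ∫_{0}^{1} (3*s) cos(5*pi*s) ds = (-3/(25*pi**2)) - (3/(25*pi**2)) = -6/(25*pi**2).
So ∫_{-1}^{1} ψ(s) cos(5*pi*s) ds = -12/(25*pi**2).
Hence Re(c_{5}) = (1/2)·(-12/(25*pi**2)) = -6/(25*pi**2).

-6/(25*pi**2)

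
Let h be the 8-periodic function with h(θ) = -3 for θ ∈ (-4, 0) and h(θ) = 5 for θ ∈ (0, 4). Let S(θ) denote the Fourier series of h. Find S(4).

1

At θ = 4 the one-sided limits are h(4^-) = 5 and h(4^+) = -3.
By Dirichlet's theorem the series converges to their average, [(5) + (-3)]/2 = 1.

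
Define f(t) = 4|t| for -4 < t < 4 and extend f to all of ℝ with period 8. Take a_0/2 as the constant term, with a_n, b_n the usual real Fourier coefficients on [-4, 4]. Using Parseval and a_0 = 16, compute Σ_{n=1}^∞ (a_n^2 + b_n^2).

Parseval: a_0^2/2 + Σ_{n≥1} (a_n^2+b_n^2) = 1/4 ∫_{-4}^{4} f(t)^2 dt = 512/3.
Subtract a_0^2/2 = 128: Σ (a_n^2+b_n^2) = 128/3.

128/3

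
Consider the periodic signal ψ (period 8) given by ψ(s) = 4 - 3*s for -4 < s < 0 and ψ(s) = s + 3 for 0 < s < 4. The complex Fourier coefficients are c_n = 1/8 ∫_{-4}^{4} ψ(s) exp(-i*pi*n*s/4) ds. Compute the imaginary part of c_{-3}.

Since ψ is real-valued, Im(c_{-3}) = -1/8 ∫_{-4}^{4} ψ(s) sin(-3*pi*s/4) ds = b_{3}/2.
Split the integral at the breakpoints.
Integrating by parts (boundary term plus one more integral), an antiderivative of (4 - 3*s) sin(-3*pi*s/4) is -4*s*cos(3*pi*s/4)/pi + 16*sin(3*pi*s/4)/(3*pi**2) + 16*cos(3*pi*s/4)/(3*pi); evaluating from -4 to 0: ∫_{-4}^{0} (4 - 3*s) sin(-3*pi*s/4) ds = (16/(3*pi)) - (-64/(3*pi)) = 80/(3*pi).
Integrating by parts (boundary term plus one more integral), an antiderivative of (s + 3) sin(-3*pi*s/4) is 4*s*cos(3*pi*s/4)/(3*pi) - 16*sin(3*pi*s/4)/(9*pi**2) + 4*cos(3*pi*s/4)/pi; evaluating from 0 to 4: ∫_{0}^{4} (s + 3) sin(-3*pi*s/4) ds = (-28/(3*pi)) - (4/pi) = -40/(3*pi).
So ∫_{-4}^{4} ψ(s) sin(-3*pi*s/4) ds = 40/(3*pi).
Hence Im(c_{-3}) = (-1/8)·(40/(3*pi)) = -5/(3*pi).

-5/(3*pi)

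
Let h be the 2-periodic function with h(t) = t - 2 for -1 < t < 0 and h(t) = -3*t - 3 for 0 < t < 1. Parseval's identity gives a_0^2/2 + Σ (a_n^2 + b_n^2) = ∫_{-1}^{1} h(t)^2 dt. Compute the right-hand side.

∫_{-1}^{1} h(t)^2 dt = 82/3.

82/3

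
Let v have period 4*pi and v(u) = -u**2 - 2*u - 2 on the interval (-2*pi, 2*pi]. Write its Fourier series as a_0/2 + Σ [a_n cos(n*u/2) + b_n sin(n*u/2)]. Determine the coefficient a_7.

a_7 = (1/(2*pi)) ∫_{-2*pi}^{2*pi} v(u) cos(7*u/2) du.
Integrating by parts twice (tabular method), an antiderivative of (-u**2 - 2*u - 2) cos(7*u/2) is -2*u**2*sin(7*u/2)/7 - 4*u*sin(7*u/2)/7 - 8*u*cos(7*u/2)/49 - 180*sin(7*u/2)/343 - 8*cos(7*u/2)/49; evaluating from -2*pi to 2*pi: ∫_{-2*pi}^{2*pi} (-u**2 - 2*u - 2) cos(7*u/2) du = (8/49 + 16*pi/49) - (8/49 - 16*pi/49) = 32*pi/49.
Hence a_7 = (1/(2*pi))·(32*pi/49) = 16/49.

16/49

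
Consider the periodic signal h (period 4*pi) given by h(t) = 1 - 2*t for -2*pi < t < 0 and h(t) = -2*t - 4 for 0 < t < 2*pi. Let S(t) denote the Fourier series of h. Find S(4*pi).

-3/2

t = 4*pi differs from t = 0 by 1 full period(s), and the series is 4*pi-periodic.
At t = 0 the one-sided limits are h(0^-) = 1 and h(0^+) = -4.
By Dirichlet's theorem the series converges to their average, [(1) + (-4)]/2 = -3/2.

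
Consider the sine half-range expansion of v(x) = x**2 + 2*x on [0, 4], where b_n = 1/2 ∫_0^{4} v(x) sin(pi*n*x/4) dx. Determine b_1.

-128/pi**3 + 48/pi

b_1 = 1/2 ∫_0^{4} (x**2 + 2*x) sin(pi*x/4) dx.
Integrating by parts twice (tabular method), an antiderivative of (x**2 + 2*x) sin(pi*x/4) is -4*x**2*cos(pi*x/4)/pi + 32*x*sin(pi*x/4)/pi**2 - 8*x*cos(pi*x/4)/pi + 32*sin(pi*x/4)/pi**2 + 128*cos(pi*x/4)/pi**3; evaluating from 0 to 4: ∫_{0}^{4} (x**2 + 2*x) sin(pi*x/4) dx = (-128/pi**3 + 96/pi) - (128/pi**3) = -256/pi**3 + 96/pi.
Hence b_1 = (1/2)·(-256/pi**3 + 96/pi) = -128/pi**3 + 48/pi.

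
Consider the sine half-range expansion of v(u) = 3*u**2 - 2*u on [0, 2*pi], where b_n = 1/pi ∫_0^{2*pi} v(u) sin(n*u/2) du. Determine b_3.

-8/3 - 32/(9*pi) + 8*pi

b_3 = 1/pi ∫_0^{2*pi} (3*u**2 - 2*u) sin(3*u/2) du.
Integrating by parts twice (tabular method), an antiderivative of (3*u**2 - 2*u) sin(3*u/2) is -2*u**2*cos(3*u/2) + 8*u*sin(3*u/2)/3 + 4*u*cos(3*u/2)/3 - 8*sin(3*u/2)/9 + 16*cos(3*u/2)/9; evaluating from 0 to 2*pi: ∫_{0}^{2*pi} (3*u**2 - 2*u) sin(3*u/2) du = (-8*pi/3 - 16/9 + 8*pi**2) - (16/9) = -8*pi/3 - 32/9 + 8*pi**2.
Hence b_3 = (1/pi)·(-8*pi/3 - 32/9 + 8*pi**2) = -8/3 - 32/(9*pi) + 8*pi.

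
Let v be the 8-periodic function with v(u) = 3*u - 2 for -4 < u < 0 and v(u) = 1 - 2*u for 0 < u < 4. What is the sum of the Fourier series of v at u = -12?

u = -12 differs from u = -4 by -1 full period(s), and the series is 8-periodic.
At u = -4 the one-sided limits are v(-4^-) = -7 and v(-4^+) = -14.
By Dirichlet's theorem the series converges to their average, [(-7) + (-14)]/2 = -21/2.

-21/2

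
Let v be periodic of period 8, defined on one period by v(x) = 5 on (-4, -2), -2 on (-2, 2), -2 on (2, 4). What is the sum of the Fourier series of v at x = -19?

x = -19 differs from x = -3 by -2 full period(s), and the series is 8-periodic.
v is continuous at x = -3 with value 5, so the series converges to 5 there.

5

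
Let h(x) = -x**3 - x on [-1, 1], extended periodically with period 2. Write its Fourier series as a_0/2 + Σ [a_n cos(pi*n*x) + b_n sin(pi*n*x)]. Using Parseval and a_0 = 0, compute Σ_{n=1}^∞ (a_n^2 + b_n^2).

184/105

Parseval: a_0^2/2 + Σ_{n≥1} (a_n^2+b_n^2) = ∫_{-1}^{1} h(x)^2 dx = 184/105.
Subtract a_0^2/2 = 0: Σ (a_n^2+b_n^2) = 184/105.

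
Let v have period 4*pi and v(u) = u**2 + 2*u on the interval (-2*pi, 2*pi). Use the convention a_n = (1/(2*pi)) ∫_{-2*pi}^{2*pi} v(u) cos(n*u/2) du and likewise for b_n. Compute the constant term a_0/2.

a_0 = (1/(2*pi)) ∫_{-2*pi}^{2*pi} v(u) du = (1/(2*pi)) · (16*pi**3/3) = 8*pi**2/3.
So the constant term a_0/2 = 4*pi**2/3.

4*pi**2/3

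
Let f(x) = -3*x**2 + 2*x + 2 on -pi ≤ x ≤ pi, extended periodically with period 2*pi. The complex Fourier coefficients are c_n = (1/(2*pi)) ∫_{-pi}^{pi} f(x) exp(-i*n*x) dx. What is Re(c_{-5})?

6/25

Since f is real-valued, Re(c_{-5}) = (1/(2*pi)) ∫_{-pi}^{pi} f(x) cos(-5*x) dx = a_{5}/2.
Integrating by parts twice (tabular method), an antiderivative of (-3*x**2 + 2*x + 2) cos(-5*x) is -3*x**2*sin(5*x)/5 + 2*x*sin(5*x)/5 - 6*x*cos(5*x)/25 + 56*sin(5*x)/125 + 2*cos(5*x)/25; evaluating from -pi to pi: ∫_{-pi}^{pi} (-3*x**2 + 2*x + 2) cos(-5*x) dx = (-2/25 + 6*pi/25) - (-6*pi/25 - 2/25) = 12*pi/25.
Hence Re(c_{-5}) = (1/(2*pi))·(12*pi/25) = 6/25.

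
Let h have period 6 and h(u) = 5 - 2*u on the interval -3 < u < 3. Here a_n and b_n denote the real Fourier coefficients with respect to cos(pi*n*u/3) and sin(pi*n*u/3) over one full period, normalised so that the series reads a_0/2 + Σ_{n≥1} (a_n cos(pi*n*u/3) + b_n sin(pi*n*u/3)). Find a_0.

a_0 = 1/3 ∫_{-3}^{3} h(u) du = 1/3 · (30) = 10.

10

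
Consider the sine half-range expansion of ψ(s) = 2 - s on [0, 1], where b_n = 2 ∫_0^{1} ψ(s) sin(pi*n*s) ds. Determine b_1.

6/pi

b_1 = 2 ∫_0^{1} (2 - s) sin(pi*s) ds.
Integrating by parts (boundary term plus one more integral), an antiderivative of (2 - s) sin(pi*s) is s*cos(pi*s)/pi - sin(pi*s)/pi**2 - 2*cos(pi*s)/pi; evaluating from 0 to 1: ∫_{0}^{1} (2 - s) sin(pi*s) ds = (1/pi) - (-2/pi) = 3/pi.
Hence b_1 = 2·(3/pi) = 6/pi.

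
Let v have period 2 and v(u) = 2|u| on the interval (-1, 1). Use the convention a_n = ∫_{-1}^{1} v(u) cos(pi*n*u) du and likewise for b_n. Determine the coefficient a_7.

a_7 = ∫_{-1}^{1} v(u) cos(7*pi*u) du.
v is even and cos(7*pi*u) is even, so the integrand is even and a_7 = 2 ∫_0^{1} v(u) cos(7*pi*u) du.
Integrating by parts (boundary term plus one more integral), an antiderivative of (2*u) cos(7*pi*u) is 2*u*sin(7*pi*u)/(7*pi) + 2*cos(7*pi*u)/(49*pi**2); evaluating from 0 to 1: ∫_{0}^{1} (2*u) cos(7*pi*u) du = (-2/(49*pi**2)) - (2/(49*pi**2)) = -4/(49*pi**2).
Hence a_7 = 2·(-4/(49*pi**2)) = -8/(49*pi**2).

-8/(49*pi**2)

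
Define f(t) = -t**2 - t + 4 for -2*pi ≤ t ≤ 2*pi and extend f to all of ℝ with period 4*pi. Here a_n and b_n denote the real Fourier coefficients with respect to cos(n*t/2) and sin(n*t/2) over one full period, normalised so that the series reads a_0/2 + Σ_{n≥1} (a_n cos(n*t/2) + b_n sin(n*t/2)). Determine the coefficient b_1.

-4

b_1 = (1/(2*pi)) ∫_{-2*pi}^{2*pi} f(t) sin(t/2) dt.
Integrating by parts twice (tabular method), an antiderivative of (-t**2 - t + 4) sin(t/2) is 2*t**2*cos(t/2) - 8*t*sin(t/2) + 2*t*cos(t/2) - 4*sin(t/2) - 24*cos(t/2); evaluating from -2*pi to 2*pi: ∫_{-2*pi}^{2*pi} (-t**2 - t + 4) sin(t/2) dt = (-8*pi**2 - 4*pi + 24) - (-8*pi**2 + 4*pi + 24) = -8*pi.
Hence b_1 = (1/(2*pi))·(-8*pi) = -4.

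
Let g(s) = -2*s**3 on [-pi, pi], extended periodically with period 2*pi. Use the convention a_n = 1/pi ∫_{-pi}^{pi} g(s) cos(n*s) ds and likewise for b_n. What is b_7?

24/343 - 4*pi**2/7

b_7 = 1/pi ∫_{-pi}^{pi} g(s) sin(7*s) ds.
g is odd and sin(7*s) is odd, so the integrand is even and b_7 = 2/pi ∫_0^{pi} g(s) sin(7*s) ds.
Integrating by parts three times (tabular method), an antiderivative of (-2*s**3) sin(7*s) is 2*s**3*cos(7*s)/7 - 6*s**2*sin(7*s)/49 - 12*s*cos(7*s)/343 + 12*sin(7*s)/2401; evaluating from 0 to pi: ∫_{0}^{pi} (-2*s**3) sin(7*s) ds = (2*pi*(6 - 49*pi**2)/343) - (0) = 2*pi*(6 - 49*pi**2)/343.
Hence b_7 = (2/pi)·(2*pi*(6 - 49*pi**2)/343) = 24/343 - 4*pi**2/7.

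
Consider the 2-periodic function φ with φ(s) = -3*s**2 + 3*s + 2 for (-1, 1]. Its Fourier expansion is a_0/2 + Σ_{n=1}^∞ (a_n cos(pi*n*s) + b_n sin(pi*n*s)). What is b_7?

b_7 = ∫_{-1}^{1} φ(s) sin(7*pi*s) ds.
Integrating by parts twice (tabular method), an antiderivative of (-3*s**2 + 3*s + 2) sin(7*pi*s) is 3*s**2*cos(7*pi*s)/(7*pi) - 6*s*sin(7*pi*s)/(49*pi**2) - 3*s*cos(7*pi*s)/(7*pi) + 3*sin(7*pi*s)/(49*pi**2) - 2*cos(7*pi*s)/(7*pi) - 6*cos(7*pi*s)/(343*pi**3); evaluating from -1 to 1: ∫_{-1}^{1} (-3*s**2 + 3*s + 2) sin(7*pi*s) ds = (2*(3 + 49*pi**2)/(343*pi**3)) - (2*(3 - 98*pi**2)/(343*pi**3)) = 6/(7*pi).
Hence b_7 = 6/(7*pi).

6/(7*pi)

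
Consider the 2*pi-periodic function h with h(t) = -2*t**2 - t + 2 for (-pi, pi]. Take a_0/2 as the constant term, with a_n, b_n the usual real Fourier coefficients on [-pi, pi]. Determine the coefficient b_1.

-2

b_1 = 1/pi ∫_{-pi}^{pi} h(t) sin(t) dt.
Integrating by parts twice (tabular method), an antiderivative of (-2*t**2 - t + 2) sin(t) is 2*t**2*cos(t) - 4*t*sin(t) + t*cos(t) - sin(t) - 6*cos(t); evaluating from -pi to pi: ∫_{-pi}^{pi} (-2*t**2 - t + 2) sin(t) dt = (-2*pi**2 - pi + 6) - (-2*pi**2 + pi + 6) = -2*pi.
Hence b_1 = (1/pi)·(-2*pi) = -2.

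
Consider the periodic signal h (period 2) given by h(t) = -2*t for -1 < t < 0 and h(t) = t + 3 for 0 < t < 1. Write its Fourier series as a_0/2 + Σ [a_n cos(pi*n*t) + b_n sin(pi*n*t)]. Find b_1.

5/pi

b_1 = ∫_{-1}^{1} h(t) sin(pi*t) dt.
Split the integral at the breakpoints.
Integrating by parts (boundary term plus one more integral), an antiderivative of (-2*t) sin(pi*t) is 2*t*cos(pi*t)/pi - 2*sin(pi*t)/pi**2; evaluating from -1 to 0: ∫_{-1}^{0} (-2*t) sin(pi*t) dt = (0) - (2/pi) = -2/pi.
Integrating by parts (boundary term plus one more integral), an antiderivative of (t + 3) sin(pi*t) is -t*cos(pi*t)/pi + sin(pi*t)/pi**2 - 3*cos(pi*t)/pi; evaluating from 0 to 1: ∫_{0}^{1} (t + 3) sin(pi*t) dt = (4/pi) - (-3/pi) = 7/pi.
Summing the pieces gives b_1 = 5/pi.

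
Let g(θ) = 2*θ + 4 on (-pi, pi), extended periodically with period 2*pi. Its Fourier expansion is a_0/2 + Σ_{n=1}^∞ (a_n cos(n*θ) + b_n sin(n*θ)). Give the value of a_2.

a_2 = 1/pi ∫_{-pi}^{pi} g(θ) cos(2*θ) dθ.
Integrating by parts (boundary term plus one more integral), an antiderivative of (2*θ + 4) cos(2*θ) is θ*sin(2*θ) + 2*sin(2*θ) + cos(2*θ)/2; evaluating from -pi to pi: ∫_{-pi}^{pi} (2*θ + 4) cos(2*θ) dθ = (1/2) - (1/2) = 0.
Hence a_2 = (1/pi)·(0) = 0.

0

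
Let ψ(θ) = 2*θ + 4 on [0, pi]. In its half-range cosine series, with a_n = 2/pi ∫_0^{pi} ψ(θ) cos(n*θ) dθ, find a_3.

a_3 = 2/pi ∫_0^{pi} (2*θ + 4) cos(3*θ) dθ.
Integrating by parts (boundary term plus one more integral), an antiderivative of (2*θ + 4) cos(3*θ) is 2*θ*sin(3*θ)/3 + 4*sin(3*θ)/3 + 2*cos(3*θ)/9; evaluating from 0 to pi: ∫_{0}^{pi} (2*θ + 4) cos(3*θ) dθ = (-2/9) - (2/9) = -4/9.
Hence a_3 = (2/pi)·(-4/9) = -8/(9*pi).

-8/(9*pi)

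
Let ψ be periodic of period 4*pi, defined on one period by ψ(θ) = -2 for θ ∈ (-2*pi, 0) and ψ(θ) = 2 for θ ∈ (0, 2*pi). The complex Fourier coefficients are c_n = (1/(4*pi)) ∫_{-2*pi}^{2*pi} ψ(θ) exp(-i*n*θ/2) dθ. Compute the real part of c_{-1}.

0

Since ψ is real-valued, Re(c_{-1}) = (1/(4*pi)) ∫_{-2*pi}^{2*pi} ψ(θ) cos(-θ/2) dθ = a_{1}/2.
(ψ is odd, so the integrand is odd over a symmetric interval and the integral vanishes.)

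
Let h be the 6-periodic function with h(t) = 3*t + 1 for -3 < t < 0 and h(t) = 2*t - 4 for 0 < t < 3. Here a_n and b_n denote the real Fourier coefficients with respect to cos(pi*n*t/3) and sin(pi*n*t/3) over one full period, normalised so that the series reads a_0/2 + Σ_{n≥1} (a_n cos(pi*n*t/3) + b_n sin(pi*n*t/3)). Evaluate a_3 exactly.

a_3 = 1/3 ∫_{-3}^{3} h(t) cos(pi*t) dt.
Split the integral at the breakpoints.
Integrating by parts (boundary term plus one more integral), an antiderivative of (3*t + 1) cos(pi*t) is 3*t*sin(pi*t)/pi + sin(pi*t)/pi + 3*cos(pi*t)/pi**2; evaluating from -3 to 0: ∫_{-3}^{0} (3*t + 1) cos(pi*t) dt = (3/pi**2) - (-3/pi**2) = 6/pi**2.
Integrating by parts (boundary term plus one more integral), an antiderivative of (2*t - 4) cos(pi*t) is 2*t*sin(pi*t)/pi - 4*sin(pi*t)/pi + 2*cos(pi*t)/pi**2; evaluating from 0 to 3: ∫_{0}^{3} (2*t - 4) cos(pi*t) dt = (-2/pi**2) - (2/pi**2) = -4/pi**2.
Summing the pieces and multiplying by (1/3) gives a_3 = 2/(3*pi**2).

2/(3*pi**2)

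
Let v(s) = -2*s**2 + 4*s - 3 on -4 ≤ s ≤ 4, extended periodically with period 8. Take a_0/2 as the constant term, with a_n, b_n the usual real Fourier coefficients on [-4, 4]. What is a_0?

-82/3

a_0 = 1/4 ∫_{-4}^{4} v(s) ds = 1/4 · (-328/3) = -82/3.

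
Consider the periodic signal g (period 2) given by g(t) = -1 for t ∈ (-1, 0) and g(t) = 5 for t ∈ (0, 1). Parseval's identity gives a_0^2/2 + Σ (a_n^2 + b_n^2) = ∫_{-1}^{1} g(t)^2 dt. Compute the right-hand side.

26

∫_{-1}^{1} g(t)^2 dt = 26.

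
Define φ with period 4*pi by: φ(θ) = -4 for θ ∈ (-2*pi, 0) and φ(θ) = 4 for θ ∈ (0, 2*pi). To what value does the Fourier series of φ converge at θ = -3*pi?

4

θ = -3*pi differs from θ = pi by -1 full period(s), and the series is 4*pi-periodic.
φ is continuous at θ = pi with value 4, so the series converges to 4 there.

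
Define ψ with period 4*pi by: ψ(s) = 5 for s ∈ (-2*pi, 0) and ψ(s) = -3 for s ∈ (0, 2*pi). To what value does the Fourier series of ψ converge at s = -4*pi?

1

s = -4*pi differs from s = 0 by -1 full period(s), and the series is 4*pi-periodic.
At s = 0 the one-sided limits are ψ(0^-) = 5 and ψ(0^+) = -3.
By Dirichlet's theorem the series converges to their average, [(5) + (-3)]/2 = 1.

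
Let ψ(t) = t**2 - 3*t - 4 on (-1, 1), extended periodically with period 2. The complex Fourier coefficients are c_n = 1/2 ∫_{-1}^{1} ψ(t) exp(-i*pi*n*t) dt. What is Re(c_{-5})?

Since ψ is real-valued, Re(c_{-5}) = 1/2 ∫_{-1}^{1} ψ(t) cos(-5*pi*t) dt = a_{5}/2.
Integrating by parts twice (tabular method), an antiderivative of (t**2 - 3*t - 4) cos(-5*pi*t) is t**2*sin(5*pi*t)/(5*pi) - 3*t*sin(5*pi*t)/(5*pi) + 2*t*cos(5*pi*t)/(25*pi**2) - 4*sin(5*pi*t)/(5*pi) - 2*sin(5*pi*t)/(125*pi**3) - 3*cos(5*pi*t)/(25*pi**2); evaluating from -1 to 1: ∫_{-1}^{1} (t**2 - 3*t - 4) cos(-5*pi*t) dt = (1/(25*pi**2)) - (1/(5*pi**2)) = -4/(25*pi**2).
Hence Re(c_{-5}) = (1/2)·(-4/(25*pi**2)) = -2/(25*pi**2).

-2/(25*pi**2)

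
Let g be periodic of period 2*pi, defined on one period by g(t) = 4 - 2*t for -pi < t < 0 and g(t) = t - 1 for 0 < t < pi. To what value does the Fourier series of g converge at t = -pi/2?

pi + 4

g is continuous at t = -pi/2 with value pi + 4, so the series converges to pi + 4 there.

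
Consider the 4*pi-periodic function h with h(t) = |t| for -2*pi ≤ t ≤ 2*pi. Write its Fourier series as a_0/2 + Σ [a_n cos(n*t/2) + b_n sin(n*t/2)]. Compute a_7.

-8/(49*pi)

a_7 = (1/(2*pi)) ∫_{-2*pi}^{2*pi} h(t) cos(7*t/2) dt.
h is even and cos(7*t/2) is even, so the integrand is even and a_7 = 1/pi ∫_0^{2*pi} h(t) cos(7*t/2) dt.
Integrating by parts (boundary term plus one more integral), an antiderivative of (t) cos(7*t/2) is 2*t*sin(7*t/2)/7 + 4*cos(7*t/2)/49; evaluating from 0 to 2*pi: ∫_{0}^{2*pi} (t) cos(7*t/2) dt = (-4/49) - (4/49) = -8/49.
Hence a_7 = (1/pi)·(-8/49) = -8/(49*pi).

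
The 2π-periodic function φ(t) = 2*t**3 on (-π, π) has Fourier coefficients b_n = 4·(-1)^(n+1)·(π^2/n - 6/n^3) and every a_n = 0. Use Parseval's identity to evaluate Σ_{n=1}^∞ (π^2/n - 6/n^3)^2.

pi**6/14

Parseval: Σ b_n^2 = (1/π) ∫_{-π}^{π} φ(t)^2 dt = 8*pi**6/7.
b_n^2 = 16·(π^2/n - 6/n^3)^2, so the sum equals (8*pi**6/7)/16 = pi**6/14.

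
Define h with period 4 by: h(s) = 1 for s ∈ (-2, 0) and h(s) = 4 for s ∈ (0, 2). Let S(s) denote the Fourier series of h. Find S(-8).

5/2

s = -8 differs from s = 0 by -2 full period(s), and the series is 4-periodic.
At s = 0 the one-sided limits are h(0^-) = 1 and h(0^+) = 4.
By Dirichlet's theorem the series converges to their average, [(1) + (4)]/2 = 5/2.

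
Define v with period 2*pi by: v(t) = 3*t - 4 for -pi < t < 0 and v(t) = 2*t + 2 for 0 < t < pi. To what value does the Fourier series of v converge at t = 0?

-1

At t = 0 the one-sided limits are v(0^-) = -4 and v(0^+) = 2.
By Dirichlet's theorem the series converges to their average, [(-4) + (2)]/2 = -1.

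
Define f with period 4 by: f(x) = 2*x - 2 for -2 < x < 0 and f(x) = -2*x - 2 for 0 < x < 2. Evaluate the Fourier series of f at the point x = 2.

-6

f is continuous at x = 2 with value -6, so the series converges to -6 there.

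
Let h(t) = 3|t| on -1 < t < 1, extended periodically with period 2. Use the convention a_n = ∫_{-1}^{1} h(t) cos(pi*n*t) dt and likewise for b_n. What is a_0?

3

a_0 = ∫_{-1}^{1} h(t) dt = 3.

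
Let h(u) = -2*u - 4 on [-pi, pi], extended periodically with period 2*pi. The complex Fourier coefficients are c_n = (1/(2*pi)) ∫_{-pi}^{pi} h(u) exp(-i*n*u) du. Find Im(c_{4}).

-1/2

Since h is real-valued, Im(c_{4}) = -(1/(2*pi)) ∫_{-pi}^{pi} h(u) sin(4*u) du = -b_{4}/2.
Integrating by parts (boundary term plus one more integral), an antiderivative of (-2*u - 4) sin(4*u) is u*cos(4*u)/2 - sin(4*u)/8 + cos(4*u); evaluating from -pi to pi: ∫_{-pi}^{pi} (-2*u - 4) sin(4*u) du = (1 + pi/2) - (1 - pi/2) = pi.
Hence Im(c_{4}) = (-1/(2*pi))·(pi) = -1/2.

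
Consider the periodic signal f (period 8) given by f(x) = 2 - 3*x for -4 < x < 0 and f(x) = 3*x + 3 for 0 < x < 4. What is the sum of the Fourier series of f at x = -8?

x = -8 differs from x = 0 by -1 full period(s), and the series is 8-periodic.
At x = 0 the one-sided limits are f(0^-) = 2 and f(0^+) = 3.
By Dirichlet's theorem the series converges to their average, [(2) + (3)]/2 = 5/2.

5/2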